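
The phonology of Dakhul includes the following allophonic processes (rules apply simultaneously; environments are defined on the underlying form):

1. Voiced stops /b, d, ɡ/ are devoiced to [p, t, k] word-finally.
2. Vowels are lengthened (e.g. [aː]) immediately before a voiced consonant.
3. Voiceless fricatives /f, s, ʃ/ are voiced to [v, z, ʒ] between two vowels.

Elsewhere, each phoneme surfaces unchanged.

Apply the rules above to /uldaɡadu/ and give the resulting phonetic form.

/u/ (word-initial) occurs before a voiced consonant → [uː] by rule 2.
/l/ stays [l].
/d/ (between /l/ and /a/) fails the environment for rule 1, so it stays [d].
/a/ meets the environment for rule 2 (before a voiced consonant) → [aː].
/ɡ/ (between /a/ and /a/): rule 1 targets it, but not word-finally → unchanged [ɡ].
/a/ (between /ɡ/ and /d/): before a voiced consonant, so rule 2 applies → [aː].
/d/ (between /a/ and /u/) fails the environment for rule 1, so it stays [d].
/u/ (word-final) is in the target of rule 2 but the environment (before a voiced consonant) is not met → [u].

[uːldaːɡaːdu]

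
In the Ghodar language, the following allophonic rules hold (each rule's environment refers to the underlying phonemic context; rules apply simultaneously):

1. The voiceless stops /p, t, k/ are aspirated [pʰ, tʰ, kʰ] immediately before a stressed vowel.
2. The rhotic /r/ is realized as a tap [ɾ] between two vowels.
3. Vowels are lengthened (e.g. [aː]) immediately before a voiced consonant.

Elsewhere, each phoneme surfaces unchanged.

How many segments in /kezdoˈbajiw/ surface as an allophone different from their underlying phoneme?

4

Segments that undergo a rule: /e/ → [eː] (rule 3); /o/ → [oː] (rule 3); /a/ → [aː] (rule 3); /i/ → [iː] (rule 3).
All other segments surface unchanged.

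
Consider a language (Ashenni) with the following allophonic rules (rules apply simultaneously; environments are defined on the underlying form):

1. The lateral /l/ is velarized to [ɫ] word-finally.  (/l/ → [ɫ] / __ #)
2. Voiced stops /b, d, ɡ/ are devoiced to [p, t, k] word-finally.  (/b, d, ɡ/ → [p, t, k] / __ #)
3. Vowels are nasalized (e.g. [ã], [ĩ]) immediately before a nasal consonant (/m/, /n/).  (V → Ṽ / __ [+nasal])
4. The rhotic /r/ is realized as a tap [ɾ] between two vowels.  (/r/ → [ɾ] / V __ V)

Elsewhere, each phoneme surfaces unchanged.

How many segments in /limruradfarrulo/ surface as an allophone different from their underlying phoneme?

2

Segments that undergo a rule: /i/ → [ĩ] (rule 3); /r/ → [ɾ] (rule 4).
All other segments surface unchanged.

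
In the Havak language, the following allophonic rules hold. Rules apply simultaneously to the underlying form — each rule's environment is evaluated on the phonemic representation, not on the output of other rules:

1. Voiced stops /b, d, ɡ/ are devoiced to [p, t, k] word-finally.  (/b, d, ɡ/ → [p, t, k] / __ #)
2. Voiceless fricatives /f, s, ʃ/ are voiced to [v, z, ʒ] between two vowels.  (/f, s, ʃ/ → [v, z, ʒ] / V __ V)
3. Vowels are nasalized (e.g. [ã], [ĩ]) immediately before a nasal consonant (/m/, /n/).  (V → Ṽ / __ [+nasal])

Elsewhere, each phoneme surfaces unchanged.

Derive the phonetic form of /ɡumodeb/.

[ɡũmodep]

/ɡ/ (word-initial) is in the target of rule 1 but the environment (word-finally) is not met → [ɡ].
/u/ (between /ɡ/ and /m/): before a nasal consonant, so rule 3 applies → [ũ].
/o/ — between /m/ and /d/; rule 3 does not apply here → [o].
/d/ (between /o/ and /e/) is in the target of rule 1 but the environment (word-finally) is not met → [d].
/e/ (between /d/ and /b/) fails the environment for rule 3, so it stays [e].
/b/ — word-final, word-finally — surfaces as [p] (rule 1).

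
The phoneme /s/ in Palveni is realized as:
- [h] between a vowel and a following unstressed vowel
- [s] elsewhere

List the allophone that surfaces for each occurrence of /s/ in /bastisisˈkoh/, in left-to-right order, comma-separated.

Occurrence 1 (position 3): no conditioning environment matches → elsewhere allophone [s].
Occurrence 2 (position 6): between a vowel and a following unstressed vowel → [h].
Occurrence 3 (position 8): no conditioning environment matches → elsewhere allophone [s].

[s], [h], [s]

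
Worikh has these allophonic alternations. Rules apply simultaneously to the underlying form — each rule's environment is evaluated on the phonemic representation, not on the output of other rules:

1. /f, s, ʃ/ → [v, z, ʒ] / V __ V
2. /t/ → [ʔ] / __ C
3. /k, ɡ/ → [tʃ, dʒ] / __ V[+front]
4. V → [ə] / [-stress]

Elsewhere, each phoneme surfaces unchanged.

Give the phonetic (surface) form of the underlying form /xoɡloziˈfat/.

[xəɡləzəˈvat]

/x/ (word-initial): no rule targets it → [x].
/o/ — between /x/ and /ɡ/, in an unstressed syllable — surfaces as [ə] (rule 4).
/ɡ/ — between /o/ and /l/; rule 3 does not apply here → [ɡ].
/l/ — not in any rule's target class → [l].
/o/ (between /l/ and /z/) occurs in an unstressed syllable → [ə] by rule 4.
/z/ (between /o/ and /i/) is unaffected → [z].
/i/ (between /z/ and /f/): in an unstressed syllable, so rule 4 applies → [ə].
/f/ (between /i/ and /a/): between two vowels, so rule 1 applies → [v].
/a/ (between /f/ and /t/) is in the target of rule 4 but the environment (in an unstressed syllable) is not met → [a].
/t/ (word-final) is in the target of rule 2 but the environment (immediately before a consonant) is not met → [t].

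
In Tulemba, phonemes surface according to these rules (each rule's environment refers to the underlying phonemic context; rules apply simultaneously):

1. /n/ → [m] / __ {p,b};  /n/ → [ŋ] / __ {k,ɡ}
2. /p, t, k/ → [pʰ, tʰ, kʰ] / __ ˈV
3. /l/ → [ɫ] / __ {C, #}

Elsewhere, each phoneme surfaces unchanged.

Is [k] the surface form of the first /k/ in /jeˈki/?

No

/k/ (between /e/ and /i/): immediately before a stressed vowel, so rule 2 applies → [kʰ].
The actual realization is [kʰ], not [k].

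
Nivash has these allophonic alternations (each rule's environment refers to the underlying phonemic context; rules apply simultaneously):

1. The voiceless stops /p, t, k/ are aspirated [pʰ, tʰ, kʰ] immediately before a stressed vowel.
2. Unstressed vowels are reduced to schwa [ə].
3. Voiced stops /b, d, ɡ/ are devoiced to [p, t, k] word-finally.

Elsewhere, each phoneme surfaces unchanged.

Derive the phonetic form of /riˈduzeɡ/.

[rəˈduzək]

/i/ (between /r/ and /d/) occurs in an unstressed syllable → [ə] by rule 2.
/d/ (between /i/ and /u/) fails the environment for rule 3, so it stays [d].
/u/ (between /d/ and /z/) is in the target of rule 2 but the environment (in an unstressed syllable) is not met → [u].
/e/ (between /z/ and /ɡ/) occurs in an unstressed syllable → [ə] by rule 2.
/ɡ/ meets the environment for rule 3 (word-finally) → [k].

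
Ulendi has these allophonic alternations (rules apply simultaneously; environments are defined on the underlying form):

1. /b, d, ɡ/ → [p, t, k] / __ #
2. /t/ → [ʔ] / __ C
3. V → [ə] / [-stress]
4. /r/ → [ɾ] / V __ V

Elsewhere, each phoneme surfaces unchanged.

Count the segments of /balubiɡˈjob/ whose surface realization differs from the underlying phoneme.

Segments that undergo a rule: /a/ → [ə] (rule 3); /u/ → [ə] (rule 3); /i/ → [ə] (rule 3); /b/ → [p] (rule 1).
All other segments surface unchanged.

4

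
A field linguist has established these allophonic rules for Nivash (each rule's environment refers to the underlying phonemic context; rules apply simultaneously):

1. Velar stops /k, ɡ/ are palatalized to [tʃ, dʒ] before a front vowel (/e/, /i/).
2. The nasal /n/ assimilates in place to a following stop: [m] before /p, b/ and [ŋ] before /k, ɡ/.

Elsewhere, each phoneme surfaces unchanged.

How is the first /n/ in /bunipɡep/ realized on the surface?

[n]

/n/ (between /u/ and /i/): rule 2 targets it, but not before a labial or velar stop → unchanged [n].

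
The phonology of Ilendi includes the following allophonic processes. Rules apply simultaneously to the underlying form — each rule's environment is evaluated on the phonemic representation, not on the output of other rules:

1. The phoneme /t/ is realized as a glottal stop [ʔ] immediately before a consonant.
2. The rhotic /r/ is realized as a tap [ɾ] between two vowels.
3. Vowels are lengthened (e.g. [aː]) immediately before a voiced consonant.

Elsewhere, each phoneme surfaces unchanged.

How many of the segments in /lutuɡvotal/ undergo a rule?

Segments that undergo a rule: /u/ → [uː] (rule 3); /a/ → [aː] (rule 3).
All other segments surface unchanged.

2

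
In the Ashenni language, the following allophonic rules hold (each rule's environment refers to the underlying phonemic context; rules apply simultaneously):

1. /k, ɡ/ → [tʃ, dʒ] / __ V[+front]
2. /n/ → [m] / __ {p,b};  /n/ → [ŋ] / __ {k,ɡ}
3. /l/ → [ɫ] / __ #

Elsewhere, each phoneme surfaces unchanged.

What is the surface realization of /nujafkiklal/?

/n/ — word-initial; rule 2 does not apply here → [n].
/u/ (between /n/ and /j/): no rule targets it → [u].
/j/ (between /u/ and /a/): no rule targets it → [j].
/a/ stays [a].
/f/ (between /a/ and /k/): no rule targets it → [f].
/k/ meets the environment for rule 1 (before a front vowel) → [tʃ].
/i/ — not in any rule's target class → [i].
/k/ (between /i/ and /l/) fails the environment for rule 1, so it stays [k].
/l/ — between /k/ and /a/; rule 3 does not apply here → [l].
/a/ (between /l/ and /l/): no rule targets it → [a].
/l/ (word-final) occurs word-finally → [ɫ] by rule 3.

[nujaftʃiklaɫ]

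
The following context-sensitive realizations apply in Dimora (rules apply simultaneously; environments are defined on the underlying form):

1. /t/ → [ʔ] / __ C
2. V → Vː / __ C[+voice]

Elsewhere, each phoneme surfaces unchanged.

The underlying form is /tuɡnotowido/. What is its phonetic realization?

/t/ (word-initial) fails the environment for rule 1, so it stays [t].
Rule 2 applies to /u/ (between /t/ and /ɡ/: before a voiced consonant) → [uː].
/ɡ/ — not in any rule's target class → [ɡ].
/n/ — not in any rule's target class → [n].
/o/ (between /n/ and /t/) is in the target of rule 2 but the environment (before a voiced consonant) is not met → [o].
/t/ (between /o/ and /o/) is in the target of rule 1 but the environment (immediately before a consonant) is not met → [t].
/o/ — between /t/ and /w/, before a voiced consonant — surfaces as [oː] (rule 2).
/w/ (between /o/ and /i/): no rule targets it → [w].
/i/ (between /w/ and /d/) occurs before a voiced consonant → [iː] by rule 2.
/d/ stays [d].
/o/ (word-final) is in the target of rule 2 but the environment (before a voiced consonant) is not met → [o].

[tuːɡnotoːwiːdo]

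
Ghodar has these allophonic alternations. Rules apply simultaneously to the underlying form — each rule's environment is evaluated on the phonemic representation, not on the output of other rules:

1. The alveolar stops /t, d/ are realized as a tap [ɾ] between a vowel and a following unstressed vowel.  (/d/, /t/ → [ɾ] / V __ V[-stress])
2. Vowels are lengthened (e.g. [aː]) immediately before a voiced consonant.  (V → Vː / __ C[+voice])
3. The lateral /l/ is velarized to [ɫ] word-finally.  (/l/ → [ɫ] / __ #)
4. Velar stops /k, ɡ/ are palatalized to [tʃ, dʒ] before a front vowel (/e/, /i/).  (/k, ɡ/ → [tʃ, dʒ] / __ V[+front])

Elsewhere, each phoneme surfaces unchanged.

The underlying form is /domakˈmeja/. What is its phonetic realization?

[doːmakˈmeːja]

/d/ — word-initial; rule 1 does not apply here → [d].
/o/ (between /d/ and /m/): before a voiced consonant, so rule 2 applies → [oː].
/a/ (between /m/ and /k/) is in the target of rule 2 but the environment (before a voiced consonant) is not met → [a].
/k/ (between /a/ and /m/): rule 4 targets it, but not before a front vowel → unchanged [k].
/e/ — between /m/ and /j/, before a voiced consonant — surfaces as [eː] (rule 2).
/a/ — word-final; rule 2 does not apply here → [a].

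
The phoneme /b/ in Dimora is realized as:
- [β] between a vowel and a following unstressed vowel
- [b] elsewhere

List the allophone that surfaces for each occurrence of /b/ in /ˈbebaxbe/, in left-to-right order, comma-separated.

[b], [β], [b]

Occurrence 1 (position 1): no conditioning environment matches → elsewhere allophone [b].
Occurrence 2 (position 3): between a vowel and a following unstressed vowel → [β].
Occurrence 3 (position 6): no conditioning environment matches → elsewhere allophone [b].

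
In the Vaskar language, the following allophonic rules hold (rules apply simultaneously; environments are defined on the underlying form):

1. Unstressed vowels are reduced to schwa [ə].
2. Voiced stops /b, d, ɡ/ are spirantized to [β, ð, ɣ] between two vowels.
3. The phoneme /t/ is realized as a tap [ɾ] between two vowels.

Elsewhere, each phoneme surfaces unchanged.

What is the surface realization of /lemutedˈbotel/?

/l/ — not in any rule's target class → [l].
/e/ (between /l/ and /m/) occurs in an unstressed syllable → [ə] by rule 1.
/m/ — not in any rule's target class → [m].
/u/ (between /m/ and /t/) occurs in an unstressed syllable → [ə] by rule 1.
/t/ (between /u/ and /e/): between two vowels, so rule 3 applies → [ɾ].
/e/ (between /t/ and /d/) occurs in an unstressed syllable → [ə] by rule 1.
/d/ (between /e/ and /b/) fails the environment for rule 2, so it stays [d].
/b/ (between /d/ and /o/): rule 2 targets it, but not between two vowels → unchanged [b].
/o/ (between /b/ and /t/): rule 1 targets it, but not in an unstressed syllable → unchanged [o].
/t/ (between /o/ and /e/): between two vowels, so rule 3 applies → [ɾ].
Rule 1 applies to /e/ (between /t/ and /l/: in an unstressed syllable) → [ə].
/l/ (word-final) is unaffected → [l].

[ləməɾədˈboɾəl]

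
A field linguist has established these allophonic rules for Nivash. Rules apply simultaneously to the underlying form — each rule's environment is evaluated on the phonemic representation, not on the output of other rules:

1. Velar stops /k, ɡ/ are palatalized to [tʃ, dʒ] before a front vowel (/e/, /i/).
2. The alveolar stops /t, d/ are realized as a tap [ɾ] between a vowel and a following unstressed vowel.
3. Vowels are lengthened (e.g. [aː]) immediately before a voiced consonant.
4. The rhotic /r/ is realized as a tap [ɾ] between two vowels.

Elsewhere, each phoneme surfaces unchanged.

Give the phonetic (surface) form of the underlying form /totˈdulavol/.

[totˈduːlaːvoːl]

/t/ (word-initial) is in the target of rule 2 but the environment (between a vowel and a following unstressed vowel) is not met → [t].
/o/ (between /t/ and /t/): rule 3 targets it, but not before a voiced consonant → unchanged [o].
/t/ (between /o/ and /d/) is in the target of rule 2 but the environment (between a vowel and a following unstressed vowel) is not met → [t].
/d/ (between /t/ and /u/) fails the environment for rule 2, so it stays [d].
/u/ (between /d/ and /l/): before a voiced consonant, so rule 3 applies → [uː].
/l/ (between /u/ and /a/): no rule targets it → [l].
/a/ (between /l/ and /v/) occurs before a voiced consonant → [aː] by rule 3.
/v/ stays [v].
/o/ meets the environment for rule 3 (before a voiced consonant) → [oː].
/l/ (word-final) is unaffected → [l].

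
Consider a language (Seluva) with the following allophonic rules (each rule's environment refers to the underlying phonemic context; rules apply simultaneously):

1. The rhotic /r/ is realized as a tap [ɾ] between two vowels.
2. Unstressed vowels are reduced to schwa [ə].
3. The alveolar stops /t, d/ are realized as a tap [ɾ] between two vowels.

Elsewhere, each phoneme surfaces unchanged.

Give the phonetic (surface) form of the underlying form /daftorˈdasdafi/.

[dəftərˈdasdəfə]

/d/ — word-initial; rule 3 does not apply here → [d].
/a/ (between /d/ and /f/): in an unstressed syllable, so rule 2 applies → [ə].
/f/ — not in any rule's target class → [f].
/t/ (between /f/ and /o/) is in the target of rule 3 but the environment (between two vowels) is not met → [t].
/o/ (between /t/ and /r/): in an unstressed syllable, so rule 2 applies → [ə].
/r/ (between /o/ and /d/) fails the environment for rule 1, so it stays [r].
/d/ (between /r/ and /a/) is in the target of rule 3 but the environment (between two vowels) is not met → [d].
/a/ (between /d/ and /s/): rule 2 targets it, but not in an unstressed syllable → unchanged [a].
/s/ (between /a/ and /d/) is unaffected → [s].
/d/ (between /s/ and /a/) is in the target of rule 3 but the environment (between two vowels) is not met → [d].
/a/ meets the environment for rule 2 (in an unstressed syllable) → [ə].
/f/ — not in any rule's target class → [f].
/i/ (word-final): in an unstressed syllable, so rule 2 applies → [ə].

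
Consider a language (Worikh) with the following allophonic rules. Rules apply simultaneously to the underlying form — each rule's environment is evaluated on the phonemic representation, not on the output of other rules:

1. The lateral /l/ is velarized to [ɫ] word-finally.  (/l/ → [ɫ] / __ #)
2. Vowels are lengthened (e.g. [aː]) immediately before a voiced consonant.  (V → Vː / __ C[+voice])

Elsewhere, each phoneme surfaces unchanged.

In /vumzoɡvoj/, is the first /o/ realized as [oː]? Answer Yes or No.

/o/ meets the environment for rule 2 (before a voiced consonant) → [oː].
The actual realization is [oː], which matches [oː].

Yes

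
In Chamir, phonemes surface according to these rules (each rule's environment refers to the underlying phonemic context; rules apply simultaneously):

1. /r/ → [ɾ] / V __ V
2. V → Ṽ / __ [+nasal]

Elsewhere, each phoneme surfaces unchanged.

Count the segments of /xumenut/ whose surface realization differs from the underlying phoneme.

Segments that undergo a rule: /u/ → [ũ] (rule 2); /e/ → [ẽ] (rule 2).
All other segments surface unchanged.

2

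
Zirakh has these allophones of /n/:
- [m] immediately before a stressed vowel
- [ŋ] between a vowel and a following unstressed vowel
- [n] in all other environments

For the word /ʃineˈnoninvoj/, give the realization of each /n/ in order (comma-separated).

Occurrence 1 (position 3): between a vowel and a following unstressed vowel → [ŋ].
Occurrence 2 (position 5): immediately before a stressed vowel → [m].
Occurrence 3 (position 7): between a vowel and a following unstressed vowel → [ŋ].
Occurrence 4 (position 9): no conditioning environment matches → elsewhere allophone [n].

[ŋ], [m], [ŋ], [n]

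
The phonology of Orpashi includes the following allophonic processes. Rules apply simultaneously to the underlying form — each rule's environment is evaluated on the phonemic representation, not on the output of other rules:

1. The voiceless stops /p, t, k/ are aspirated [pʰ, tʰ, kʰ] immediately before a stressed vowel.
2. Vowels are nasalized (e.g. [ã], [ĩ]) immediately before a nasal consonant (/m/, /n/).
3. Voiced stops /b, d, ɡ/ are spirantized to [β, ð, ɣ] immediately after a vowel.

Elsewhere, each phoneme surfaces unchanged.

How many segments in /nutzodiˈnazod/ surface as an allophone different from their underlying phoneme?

Segments that undergo a rule: /d/ → [ð] (rule 3); /i/ → [ĩ] (rule 2); /d/ → [ð] (rule 3).
All other segments surface unchanged.

3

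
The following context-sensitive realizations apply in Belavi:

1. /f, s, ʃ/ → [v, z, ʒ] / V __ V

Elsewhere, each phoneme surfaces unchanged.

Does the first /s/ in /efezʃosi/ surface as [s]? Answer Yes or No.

Rule 1 applies to /s/ (between /o/ and /i/: between two vowels) → [z].
The actual realization is [z], not [s].

No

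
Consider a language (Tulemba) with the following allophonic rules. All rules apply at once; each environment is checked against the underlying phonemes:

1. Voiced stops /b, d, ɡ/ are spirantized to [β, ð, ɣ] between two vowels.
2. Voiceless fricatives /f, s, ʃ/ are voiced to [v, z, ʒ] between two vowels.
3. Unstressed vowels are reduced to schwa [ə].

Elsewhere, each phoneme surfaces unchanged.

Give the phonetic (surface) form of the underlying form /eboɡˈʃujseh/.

[əβəɡˈʃujsəh]

/e/ meets the environment for rule 3 (in an unstressed syllable) → [ə].
Rule 1 applies to /b/ (between /e/ and /o/: between two vowels) → [β].
/o/ meets the environment for rule 3 (in an unstressed syllable) → [ə].
/ɡ/ (between /o/ and /ʃ/): rule 1 targets it, but not between two vowels → unchanged [ɡ].
/ʃ/ (between /ɡ/ and /u/) is in the target of rule 2 but the environment (between two vowels) is not met → [ʃ].
/u/ (between /ʃ/ and /j/) fails the environment for rule 3, so it stays [u].
/s/ (between /j/ and /e/): rule 2 targets it, but not between two vowels → unchanged [s].
/e/ (between /s/ and /h/): in an unstressed syllable, so rule 3 applies → [ə].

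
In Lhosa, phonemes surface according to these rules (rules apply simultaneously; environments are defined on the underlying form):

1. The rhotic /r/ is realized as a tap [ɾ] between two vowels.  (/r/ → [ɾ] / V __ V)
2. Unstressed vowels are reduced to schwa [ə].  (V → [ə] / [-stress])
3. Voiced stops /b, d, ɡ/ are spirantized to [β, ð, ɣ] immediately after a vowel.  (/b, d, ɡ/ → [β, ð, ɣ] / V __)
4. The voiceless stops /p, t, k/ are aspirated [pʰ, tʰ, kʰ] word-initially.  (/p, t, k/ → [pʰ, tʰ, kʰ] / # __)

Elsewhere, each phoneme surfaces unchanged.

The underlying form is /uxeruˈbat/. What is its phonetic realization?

[əxəɾəˈβat]

/u/ (word-initial): in an unstressed syllable, so rule 2 applies → [ə].
/e/ (between /x/ and /r/) occurs in an unstressed syllable → [ə] by rule 2.
/r/ — between /e/ and /u/, between two vowels — surfaces as [ɾ] (rule 1).
/u/ — between /r/ and /b/, in an unstressed syllable — surfaces as [ə] (rule 2).
/b/ (between /u/ and /a/): immediately after a vowel, so rule 3 applies → [β].
/a/ — between /b/ and /t/; rule 2 does not apply here → [a].
/t/ (word-final): rule 4 targets it, but not word-initially → unchanged [t].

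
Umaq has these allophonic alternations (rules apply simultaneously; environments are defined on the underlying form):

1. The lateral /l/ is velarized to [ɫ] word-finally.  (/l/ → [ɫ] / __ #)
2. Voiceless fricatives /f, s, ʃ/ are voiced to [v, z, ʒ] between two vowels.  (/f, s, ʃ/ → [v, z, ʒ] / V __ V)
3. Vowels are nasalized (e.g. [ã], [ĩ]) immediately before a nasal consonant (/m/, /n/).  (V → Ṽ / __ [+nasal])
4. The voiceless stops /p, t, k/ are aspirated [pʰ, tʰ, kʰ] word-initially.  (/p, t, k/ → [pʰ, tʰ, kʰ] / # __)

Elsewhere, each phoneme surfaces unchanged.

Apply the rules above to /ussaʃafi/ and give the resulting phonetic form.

/u/ (word-initial) is in the target of rule 3 but the environment (before a nasal consonant) is not met → [u].
/s/ — between /u/ and /s/; rule 2 does not apply here → [s].
/s/ (between /s/ and /a/) is in the target of rule 2 but the environment (between two vowels) is not met → [s].
/a/ (between /s/ and /ʃ/): rule 3 targets it, but not before a nasal consonant → unchanged [a].
Rule 2 applies to /ʃ/ (between /a/ and /a/: between two vowels) → [ʒ].
/a/ — between /ʃ/ and /f/; rule 3 does not apply here → [a].
/f/ — between /a/ and /i/, between two vowels — surfaces as [v] (rule 2).
/i/ (word-final) is in the target of rule 3 but the environment (before a nasal consonant) is not met → [i].

[ussaʒavi]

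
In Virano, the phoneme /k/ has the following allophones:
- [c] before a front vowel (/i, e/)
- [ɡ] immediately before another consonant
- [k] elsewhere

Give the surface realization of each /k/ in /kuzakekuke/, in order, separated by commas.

[k], [c], [k], [c]

Occurrence 1 (position 1): no conditioning environment matches → elsewhere allophone [k].
Occurrence 2 (position 5): before a front vowel (/i, e/) → [c].
Occurrence 3 (position 7): no conditioning environment matches → elsewhere allophone [k].
Occurrence 4 (position 9): before a front vowel (/i, e/) → [c].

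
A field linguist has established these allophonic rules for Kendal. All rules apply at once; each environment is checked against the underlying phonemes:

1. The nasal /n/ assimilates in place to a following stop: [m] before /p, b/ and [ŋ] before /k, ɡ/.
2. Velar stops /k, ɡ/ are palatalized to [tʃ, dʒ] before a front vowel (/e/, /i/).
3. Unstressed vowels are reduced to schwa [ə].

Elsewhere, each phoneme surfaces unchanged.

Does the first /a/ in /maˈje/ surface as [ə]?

/a/ (between /m/ and /j/): in an unstressed syllable, so rule 3 applies → [ə].
The actual realization is [ə], which matches [ə].

Yes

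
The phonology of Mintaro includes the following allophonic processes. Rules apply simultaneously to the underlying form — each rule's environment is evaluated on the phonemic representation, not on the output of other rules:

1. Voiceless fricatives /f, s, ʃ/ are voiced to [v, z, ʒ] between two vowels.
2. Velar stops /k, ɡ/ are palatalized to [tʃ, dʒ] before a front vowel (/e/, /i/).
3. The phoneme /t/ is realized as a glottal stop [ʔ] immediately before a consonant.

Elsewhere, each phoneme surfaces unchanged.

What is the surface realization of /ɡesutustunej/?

[dʒezutustunej]

/ɡ/ (word-initial) occurs before a front vowel → [dʒ] by rule 2.
/e/ (between /ɡ/ and /s/) is unaffected → [e].
Rule 1 applies to /s/ (between /e/ and /u/: between two vowels) → [z].
/u/ stays [u].
/t/ (between /u/ and /u/) fails the environment for rule 3, so it stays [t].
/u/ stays [u].
/s/ (between /u/ and /t/): rule 1 targets it, but not between two vowels → unchanged [s].
/t/ (between /s/ and /u/) fails the environment for rule 3, so it stays [t].
/u/ stays [u].
/n/ stays [n].
/e/ stays [e].
/j/ stays [j].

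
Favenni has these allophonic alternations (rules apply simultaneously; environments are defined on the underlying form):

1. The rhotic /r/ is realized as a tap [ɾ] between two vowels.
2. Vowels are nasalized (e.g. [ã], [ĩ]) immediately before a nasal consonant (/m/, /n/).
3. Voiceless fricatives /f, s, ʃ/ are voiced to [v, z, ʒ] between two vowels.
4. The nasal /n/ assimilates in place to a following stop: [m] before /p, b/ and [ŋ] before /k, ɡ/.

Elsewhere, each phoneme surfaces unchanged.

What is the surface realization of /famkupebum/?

[fãmkupebũm]

/f/ (word-initial): rule 3 targets it, but not between two vowels → unchanged [f].
/a/ (between /f/ and /m/) occurs before a nasal consonant → [ã] by rule 2.
/u/ — between /k/ and /p/; rule 2 does not apply here → [u].
/e/ (between /p/ and /b/): rule 2 targets it, but not before a nasal consonant → unchanged [e].
/u/ (between /b/ and /m/) occurs before a nasal consonant → [ũ] by rule 2.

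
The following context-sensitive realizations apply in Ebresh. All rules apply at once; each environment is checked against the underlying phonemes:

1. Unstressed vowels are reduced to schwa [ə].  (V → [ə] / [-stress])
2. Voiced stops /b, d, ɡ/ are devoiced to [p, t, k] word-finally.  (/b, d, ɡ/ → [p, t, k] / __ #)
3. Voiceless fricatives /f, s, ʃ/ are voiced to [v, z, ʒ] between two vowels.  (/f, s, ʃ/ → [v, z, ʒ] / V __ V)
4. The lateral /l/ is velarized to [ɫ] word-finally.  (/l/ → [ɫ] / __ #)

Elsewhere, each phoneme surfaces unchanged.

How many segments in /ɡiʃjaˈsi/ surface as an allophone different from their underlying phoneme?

Segments that undergo a rule: /i/ → [ə] (rule 1); /a/ → [ə] (rule 1); /s/ → [z] (rule 3).
All other segments surface unchanged.

3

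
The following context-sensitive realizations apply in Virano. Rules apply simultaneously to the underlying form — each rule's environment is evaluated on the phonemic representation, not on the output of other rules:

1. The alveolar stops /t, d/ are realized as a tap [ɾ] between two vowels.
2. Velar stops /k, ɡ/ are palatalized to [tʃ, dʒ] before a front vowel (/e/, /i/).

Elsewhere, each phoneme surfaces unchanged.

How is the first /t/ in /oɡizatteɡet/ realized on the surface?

[t]

/t/ — between /a/ and /t/; rule 1 does not apply here → [t].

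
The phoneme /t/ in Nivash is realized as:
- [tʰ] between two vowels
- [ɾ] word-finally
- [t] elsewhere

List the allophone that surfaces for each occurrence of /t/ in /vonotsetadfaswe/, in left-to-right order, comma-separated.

Occurrence 1 (position 5): no conditioning environment matches → elsewhere allophone [t].
Occurrence 2 (position 8): between two vowels → [tʰ].

[t], [tʰ]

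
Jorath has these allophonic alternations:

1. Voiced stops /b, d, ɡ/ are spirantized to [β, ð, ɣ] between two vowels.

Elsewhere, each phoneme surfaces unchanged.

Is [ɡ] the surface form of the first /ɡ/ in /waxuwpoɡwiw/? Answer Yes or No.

/ɡ/ (between /o/ and /w/): rule 1 targets it, but not between two vowels → unchanged [ɡ].
The actual realization is [ɡ], which matches [ɡ].

Yes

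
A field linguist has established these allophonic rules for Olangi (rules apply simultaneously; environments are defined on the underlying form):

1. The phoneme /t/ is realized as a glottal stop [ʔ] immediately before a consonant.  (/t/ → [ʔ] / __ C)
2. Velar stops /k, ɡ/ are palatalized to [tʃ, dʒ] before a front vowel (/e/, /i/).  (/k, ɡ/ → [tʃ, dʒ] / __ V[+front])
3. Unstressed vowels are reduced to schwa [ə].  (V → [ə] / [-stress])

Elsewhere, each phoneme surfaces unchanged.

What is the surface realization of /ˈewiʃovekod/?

[ˈewəʃəvəkəd]

/e/ (word-initial) fails the environment for rule 3, so it stays [e].
/w/ (between /e/ and /i/): no rule targets it → [w].
/i/ — between /w/ and /ʃ/, in an unstressed syllable — surfaces as [ə] (rule 3).
/ʃ/ stays [ʃ].
/o/ (between /ʃ/ and /v/) occurs in an unstressed syllable → [ə] by rule 3.
/v/ — not in any rule's target class → [v].
/e/ (between /v/ and /k/) occurs in an unstressed syllable → [ə] by rule 3.
/k/ (between /e/ and /o/): rule 2 targets it, but not before a front vowel → unchanged [k].
/o/ — between /k/ and /d/, in an unstressed syllable — surfaces as [ə] (rule 3).
/d/ (word-final) is unaffected → [d].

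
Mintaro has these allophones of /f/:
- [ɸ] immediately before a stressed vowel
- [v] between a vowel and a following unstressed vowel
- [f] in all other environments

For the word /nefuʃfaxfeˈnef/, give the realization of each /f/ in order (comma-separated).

[v], [f], [f], [f]

Occurrence 1 (position 3): between a vowel and a following unstressed vowel → [v].
Occurrence 2 (position 6): no conditioning environment matches → elsewhere allophone [f].
Occurrence 3 (position 9): no conditioning environment matches → elsewhere allophone [f].
Occurrence 4 (position 13): no conditioning environment matches → elsewhere allophone [f].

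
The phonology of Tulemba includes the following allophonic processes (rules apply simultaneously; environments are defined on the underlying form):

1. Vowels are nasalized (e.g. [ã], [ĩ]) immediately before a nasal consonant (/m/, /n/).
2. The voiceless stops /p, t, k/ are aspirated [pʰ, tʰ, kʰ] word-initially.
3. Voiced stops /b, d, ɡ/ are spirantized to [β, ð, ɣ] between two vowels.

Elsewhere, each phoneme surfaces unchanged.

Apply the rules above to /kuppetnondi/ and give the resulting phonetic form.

[kʰuppetnõndi]

/k/ (word-initial): word-initially, so rule 2 applies → [kʰ].
/u/ (between /k/ and /p/) fails the environment for rule 1, so it stays [u].
/p/ (between /u/ and /p/) fails the environment for rule 2, so it stays [p].
/p/ (between /p/ and /e/) is in the target of rule 2 but the environment (word-initially) is not met → [p].
/e/ (between /p/ and /t/) is in the target of rule 1 but the environment (before a nasal consonant) is not met → [e].
/t/ — between /e/ and /n/; rule 2 does not apply here → [t].
/n/ (between /t/ and /o/) is unaffected → [n].
/o/ meets the environment for rule 1 (before a nasal consonant) → [õ].
/n/ — not in any rule's target class → [n].
/d/ (between /n/ and /i/) is in the target of rule 3 but the environment (between two vowels) is not met → [d].
/i/ — word-final; rule 1 does not apply here → [i].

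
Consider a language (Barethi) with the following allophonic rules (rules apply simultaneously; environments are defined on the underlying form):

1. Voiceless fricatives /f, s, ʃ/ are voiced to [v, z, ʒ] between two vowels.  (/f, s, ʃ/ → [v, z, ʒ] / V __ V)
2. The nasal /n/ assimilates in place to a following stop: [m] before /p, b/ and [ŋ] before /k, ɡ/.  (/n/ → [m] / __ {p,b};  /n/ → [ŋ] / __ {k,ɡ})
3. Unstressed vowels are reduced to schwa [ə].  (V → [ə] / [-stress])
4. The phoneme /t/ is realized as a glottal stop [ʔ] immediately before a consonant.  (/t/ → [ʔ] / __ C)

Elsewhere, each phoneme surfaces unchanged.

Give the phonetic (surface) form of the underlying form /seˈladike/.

[səˈladəkə]

/s/ (word-initial) fails the environment for rule 1, so it stays [s].
Rule 3 applies to /e/ (between /s/ and /l/: in an unstressed syllable) → [ə].
/l/ (between /e/ and /a/): no rule targets it → [l].
/a/ — between /l/ and /d/; rule 3 does not apply here → [a].
/d/ (between /a/ and /i/) is unaffected → [d].
Rule 3 applies to /i/ (between /d/ and /k/: in an unstressed syllable) → [ə].
/k/ (between /i/ and /e/): no rule targets it → [k].
Rule 3 applies to /e/ (word-final: in an unstressed syllable) → [ə].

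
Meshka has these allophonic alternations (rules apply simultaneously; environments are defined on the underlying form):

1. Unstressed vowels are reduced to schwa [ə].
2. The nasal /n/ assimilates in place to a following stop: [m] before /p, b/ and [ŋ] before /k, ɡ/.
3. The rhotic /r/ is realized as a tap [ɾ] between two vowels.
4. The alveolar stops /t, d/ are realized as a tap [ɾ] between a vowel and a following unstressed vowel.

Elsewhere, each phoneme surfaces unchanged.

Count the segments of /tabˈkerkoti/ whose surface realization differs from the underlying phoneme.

4

Segments that undergo a rule: /a/ → [ə] (rule 1); /o/ → [ə] (rule 1); /t/ → [ɾ] (rule 4); /i/ → [ə] (rule 1).
All other segments surface unchanged.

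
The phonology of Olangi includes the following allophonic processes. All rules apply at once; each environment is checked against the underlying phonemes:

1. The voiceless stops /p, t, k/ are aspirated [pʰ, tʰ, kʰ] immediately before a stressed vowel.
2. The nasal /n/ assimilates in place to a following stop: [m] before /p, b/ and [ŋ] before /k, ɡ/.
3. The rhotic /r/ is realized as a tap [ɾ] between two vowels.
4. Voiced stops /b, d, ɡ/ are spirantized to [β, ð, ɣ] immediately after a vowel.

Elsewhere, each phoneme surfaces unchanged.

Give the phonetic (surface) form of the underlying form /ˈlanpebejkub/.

[ˈlampeβejkuβ]

/n/ meets the environment for rule 2 (before a labial or velar stop) → [m].
/p/ (between /n/ and /e/) is in the target of rule 1 but the environment (immediately before a stressed vowel) is not met → [p].
/b/ (between /e/ and /e/) occurs immediately after a vowel → [β] by rule 4.
/k/ — between /j/ and /u/; rule 1 does not apply here → [k].
/b/ — word-final, immediately after a vowel — surfaces as [β] (rule 4).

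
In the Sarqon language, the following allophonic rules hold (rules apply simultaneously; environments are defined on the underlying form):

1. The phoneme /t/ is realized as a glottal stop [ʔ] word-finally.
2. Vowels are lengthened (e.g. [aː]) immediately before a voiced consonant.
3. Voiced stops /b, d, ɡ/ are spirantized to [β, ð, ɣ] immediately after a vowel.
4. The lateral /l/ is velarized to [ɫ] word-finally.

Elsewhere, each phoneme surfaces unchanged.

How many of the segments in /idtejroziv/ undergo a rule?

5

Segments that undergo a rule: /i/ → [iː] (rule 2); /d/ → [ð] (rule 3); /e/ → [eː] (rule 2); /o/ → [oː] (rule 2); /i/ → [iː] (rule 2).
All other segments surface unchanged.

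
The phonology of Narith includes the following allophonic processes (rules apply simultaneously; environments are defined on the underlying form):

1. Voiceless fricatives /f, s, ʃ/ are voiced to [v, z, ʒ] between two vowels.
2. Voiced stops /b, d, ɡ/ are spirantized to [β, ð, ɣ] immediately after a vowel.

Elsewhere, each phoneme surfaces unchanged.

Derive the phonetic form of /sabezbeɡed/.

/s/ — word-initial; rule 1 does not apply here → [s].
/a/ (between /s/ and /b/): no rule targets it → [a].
/b/ — between /a/ and /e/, immediately after a vowel — surfaces as [β] (rule 2).
/e/ — not in any rule's target class → [e].
/z/ (between /e/ and /b/) is unaffected → [z].
/b/ — between /z/ and /e/; rule 2 does not apply here → [b].
/e/ (between /b/ and /ɡ/): no rule targets it → [e].
/ɡ/ — between /e/ and /e/, immediately after a vowel — surfaces as [ɣ] (rule 2).
/e/ (between /ɡ/ and /d/) is unaffected → [e].
/d/ — word-final, immediately after a vowel — surfaces as [ð] (rule 2).

[saβezbeɣeð]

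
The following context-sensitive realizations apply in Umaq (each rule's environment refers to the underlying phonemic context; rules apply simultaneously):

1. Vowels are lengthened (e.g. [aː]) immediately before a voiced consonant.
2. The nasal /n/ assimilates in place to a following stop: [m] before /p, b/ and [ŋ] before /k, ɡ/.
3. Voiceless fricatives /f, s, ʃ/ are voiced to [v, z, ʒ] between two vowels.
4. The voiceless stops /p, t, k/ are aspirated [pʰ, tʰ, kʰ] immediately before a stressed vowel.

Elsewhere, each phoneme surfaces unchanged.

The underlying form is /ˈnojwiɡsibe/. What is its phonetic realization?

[ˈnoːjwiːɡsiːbe]

/n/ (word-initial) is in the target of rule 2 but the environment (before a labial or velar stop) is not met → [n].
/o/ (between /n/ and /j/) occurs before a voiced consonant → [oː] by rule 1.
/j/ — not in any rule's target class → [j].
/w/ (between /j/ and /i/): no rule targets it → [w].
/i/ (between /w/ and /ɡ/) occurs before a voiced consonant → [iː] by rule 1.
/ɡ/ — not in any rule's target class → [ɡ].
/s/ (between /ɡ/ and /i/): rule 3 targets it, but not between two vowels → unchanged [s].
Rule 1 applies to /i/ (between /s/ and /b/: before a voiced consonant) → [iː].
/b/ — not in any rule's target class → [b].
/e/ — word-final; rule 1 does not apply here → [e].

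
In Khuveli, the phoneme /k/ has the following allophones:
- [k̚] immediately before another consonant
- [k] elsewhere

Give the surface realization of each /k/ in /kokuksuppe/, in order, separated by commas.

[k], [k], [k̚]

Occurrence 1 (position 1): no conditioning environment matches → elsewhere allophone [k].
Occurrence 2 (position 3): no conditioning environment matches → elsewhere allophone [k].
Occurrence 3 (position 5): immediately before another consonant → [k̚].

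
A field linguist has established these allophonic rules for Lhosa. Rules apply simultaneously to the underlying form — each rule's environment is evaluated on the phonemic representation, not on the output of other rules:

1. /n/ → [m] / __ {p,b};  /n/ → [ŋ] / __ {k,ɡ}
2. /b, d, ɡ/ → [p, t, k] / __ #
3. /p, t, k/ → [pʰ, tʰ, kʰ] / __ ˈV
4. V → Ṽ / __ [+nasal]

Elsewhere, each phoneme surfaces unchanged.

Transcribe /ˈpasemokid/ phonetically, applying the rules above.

[ˈpʰasẽmokit]

/p/ (word-initial) occurs immediately before a stressed vowel → [pʰ] by rule 3.
/a/ — between /p/ and /s/; rule 4 does not apply here → [a].
/s/ (between /a/ and /e/): no rule targets it → [s].
/e/ meets the environment for rule 4 (before a nasal consonant) → [ẽ].
/m/ stays [m].
/o/ (between /m/ and /k/) is in the target of rule 4 but the environment (before a nasal consonant) is not met → [o].
/k/ (between /o/ and /i/): rule 3 targets it, but not immediately before a stressed vowel → unchanged [k].
/i/ (between /k/ and /d/) is in the target of rule 4 but the environment (before a nasal consonant) is not met → [i].
/d/ (word-final): word-finally, so rule 2 applies → [t].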